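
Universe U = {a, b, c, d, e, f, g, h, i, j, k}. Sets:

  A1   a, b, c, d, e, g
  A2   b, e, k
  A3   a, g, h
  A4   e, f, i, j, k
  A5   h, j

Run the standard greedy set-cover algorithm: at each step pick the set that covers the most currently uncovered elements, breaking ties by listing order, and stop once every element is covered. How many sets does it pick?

3

Pick 1: A1 covers 6 new elements (a, b, c, d, e, g).
Pick 2: A4 covers 4 new elements (f, i, j, k).
Pick 3: A3 covers 1 new elements (h).
Greedy uses 3 sets.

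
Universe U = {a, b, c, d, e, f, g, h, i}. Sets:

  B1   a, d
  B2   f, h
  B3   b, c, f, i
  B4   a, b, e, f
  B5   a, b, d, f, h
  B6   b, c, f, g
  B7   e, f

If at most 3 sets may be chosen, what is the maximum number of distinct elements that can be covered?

8

Choosing B3, B4, B5 covers {a, b, c, d, e, f, h, i} — 8 elements.
No choice of 3 sets does better; here g is left uncovered.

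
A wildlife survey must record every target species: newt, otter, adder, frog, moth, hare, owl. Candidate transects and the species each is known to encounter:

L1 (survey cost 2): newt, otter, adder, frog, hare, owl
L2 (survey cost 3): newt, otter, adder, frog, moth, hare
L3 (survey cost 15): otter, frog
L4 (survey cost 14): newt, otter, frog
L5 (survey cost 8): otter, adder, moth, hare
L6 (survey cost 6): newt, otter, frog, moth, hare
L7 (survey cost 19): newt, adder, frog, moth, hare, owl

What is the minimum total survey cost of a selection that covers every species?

5

L1, L2 cover every species at survey cost 2 + 3 = 5.
Any cover uses at least 2 transects; among all covering selections none totals below 5.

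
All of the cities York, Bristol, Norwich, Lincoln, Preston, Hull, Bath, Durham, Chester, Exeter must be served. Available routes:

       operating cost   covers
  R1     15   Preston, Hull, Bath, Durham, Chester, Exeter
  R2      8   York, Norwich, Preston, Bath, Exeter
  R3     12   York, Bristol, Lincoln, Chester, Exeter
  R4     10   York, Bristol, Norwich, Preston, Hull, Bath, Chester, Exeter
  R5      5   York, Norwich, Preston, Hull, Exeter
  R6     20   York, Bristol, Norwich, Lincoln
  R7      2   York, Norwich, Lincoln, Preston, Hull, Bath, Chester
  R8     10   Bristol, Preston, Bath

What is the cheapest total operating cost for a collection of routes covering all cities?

R1, R4, R7 cover every city at operating cost 15 + 10 + 2 = 27.
Any cover uses at least 2 routes; among all covering selections none totals below 27.

27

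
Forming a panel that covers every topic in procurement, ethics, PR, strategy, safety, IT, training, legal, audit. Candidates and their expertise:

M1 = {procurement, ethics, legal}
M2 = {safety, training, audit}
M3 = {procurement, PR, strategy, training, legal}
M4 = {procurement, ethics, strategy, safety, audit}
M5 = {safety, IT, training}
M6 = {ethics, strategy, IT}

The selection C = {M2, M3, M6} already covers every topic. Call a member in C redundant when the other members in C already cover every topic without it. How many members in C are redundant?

0

Drop M2: safety, audit uncovered — not redundant.
Drop M3: procurement, PR, legal uncovered — not redundant.
Drop M6: ethics, IT uncovered — not redundant.
None of the members in C is redundant.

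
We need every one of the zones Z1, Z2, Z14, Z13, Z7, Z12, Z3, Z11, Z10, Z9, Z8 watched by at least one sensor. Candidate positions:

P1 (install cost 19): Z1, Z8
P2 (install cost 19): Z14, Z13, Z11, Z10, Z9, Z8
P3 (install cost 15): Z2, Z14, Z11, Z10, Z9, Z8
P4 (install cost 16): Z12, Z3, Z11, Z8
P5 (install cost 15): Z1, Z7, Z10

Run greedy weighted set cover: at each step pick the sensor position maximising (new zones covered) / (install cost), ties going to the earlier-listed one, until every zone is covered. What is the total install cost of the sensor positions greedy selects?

65

Pick 1: P3 adds 6 new (Z2, Z14, Z11, Z10, Z9, Z8) at install cost 15 (ratio 6/15).
Pick 2: P5 adds 2 new (Z1, Z7) at install cost 15 (ratio 2/15).
Pick 3: P4 adds 2 new (Z12, Z3) at install cost 16 (ratio 2/16).
Pick 4: P2 adds 1 new (Z13) at install cost 19 (ratio 1/19).
Greedy total install cost: 15 + 15 + 16 + 19 = 65.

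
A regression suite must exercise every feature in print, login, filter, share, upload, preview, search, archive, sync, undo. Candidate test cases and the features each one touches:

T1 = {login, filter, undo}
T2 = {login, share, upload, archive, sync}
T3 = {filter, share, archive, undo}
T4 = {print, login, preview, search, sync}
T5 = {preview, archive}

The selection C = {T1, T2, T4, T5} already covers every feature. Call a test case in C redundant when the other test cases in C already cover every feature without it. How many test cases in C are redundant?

Drop T1: filter, undo uncovered — not redundant.
Drop T2: share, upload uncovered — not redundant.
Drop T4: print, search uncovered — not redundant.
Drop T5: the rest still cover every feature — redundant.
1 redundant: T5.

1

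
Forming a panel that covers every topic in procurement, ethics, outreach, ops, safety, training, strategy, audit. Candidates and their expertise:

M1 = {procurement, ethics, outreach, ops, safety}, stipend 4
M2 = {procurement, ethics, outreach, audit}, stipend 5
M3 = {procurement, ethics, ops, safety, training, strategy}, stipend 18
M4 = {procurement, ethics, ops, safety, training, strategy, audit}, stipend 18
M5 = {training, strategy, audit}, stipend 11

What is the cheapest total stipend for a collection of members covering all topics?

15

M1, M5 cover every topic at stipend 4 + 11 = 15.
Any cover uses at least 2 members; among all covering selections none totals below 15.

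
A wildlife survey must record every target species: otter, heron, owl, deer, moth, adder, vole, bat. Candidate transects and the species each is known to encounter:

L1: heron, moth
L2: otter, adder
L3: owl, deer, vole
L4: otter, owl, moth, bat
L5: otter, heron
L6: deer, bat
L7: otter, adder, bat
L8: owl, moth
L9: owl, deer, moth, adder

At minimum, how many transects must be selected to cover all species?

3

L1, L3, L7 together cover {otter, heron, owl, deer, moth, adder, vole, bat} — every species.
No 2 of the 9 transects cover everything (all 36 pairs fall short), so 3 is minimum.
Greedy (largest uncovered first) would take L4, L3, L1, L2 — 4 transects — but 3 suffice.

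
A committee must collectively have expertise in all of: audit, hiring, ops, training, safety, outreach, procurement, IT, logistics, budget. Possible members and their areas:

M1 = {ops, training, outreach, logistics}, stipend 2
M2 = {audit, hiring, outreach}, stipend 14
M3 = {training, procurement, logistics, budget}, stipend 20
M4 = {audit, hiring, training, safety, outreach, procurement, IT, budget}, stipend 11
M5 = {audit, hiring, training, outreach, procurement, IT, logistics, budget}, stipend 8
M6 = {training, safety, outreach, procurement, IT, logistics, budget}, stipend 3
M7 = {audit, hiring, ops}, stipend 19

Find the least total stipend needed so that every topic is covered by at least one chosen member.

M1, M4 cover every topic at stipend 2 + 11 = 13.
Any cover uses at least 2 members; among all covering selections none totals below 13.

13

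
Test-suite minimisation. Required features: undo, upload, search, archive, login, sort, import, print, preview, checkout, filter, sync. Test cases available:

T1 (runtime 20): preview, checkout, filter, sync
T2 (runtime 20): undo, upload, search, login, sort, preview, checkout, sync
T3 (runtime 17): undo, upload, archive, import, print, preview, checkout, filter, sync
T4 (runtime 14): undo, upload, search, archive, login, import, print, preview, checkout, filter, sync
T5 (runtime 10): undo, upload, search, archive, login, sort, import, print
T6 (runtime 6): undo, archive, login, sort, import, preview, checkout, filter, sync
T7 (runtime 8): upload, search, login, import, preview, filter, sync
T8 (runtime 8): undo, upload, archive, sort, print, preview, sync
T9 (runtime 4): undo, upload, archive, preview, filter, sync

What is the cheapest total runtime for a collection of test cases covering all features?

T5, T6 cover every feature at runtime 10 + 6 = 16.
Any cover uses at least 2 test cases; among all covering selections none totals below 16.

16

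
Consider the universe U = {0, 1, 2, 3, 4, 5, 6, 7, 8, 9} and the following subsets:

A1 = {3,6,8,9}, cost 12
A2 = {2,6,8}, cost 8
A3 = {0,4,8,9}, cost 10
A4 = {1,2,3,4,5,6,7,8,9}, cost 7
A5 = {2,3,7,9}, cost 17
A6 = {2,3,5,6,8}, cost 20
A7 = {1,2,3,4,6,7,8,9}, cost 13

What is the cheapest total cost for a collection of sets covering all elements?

17

A3, A4 cover every element at cost 10 + 7 = 17.
Any cover uses at least 2 sets; among all covering selections none totals below 17.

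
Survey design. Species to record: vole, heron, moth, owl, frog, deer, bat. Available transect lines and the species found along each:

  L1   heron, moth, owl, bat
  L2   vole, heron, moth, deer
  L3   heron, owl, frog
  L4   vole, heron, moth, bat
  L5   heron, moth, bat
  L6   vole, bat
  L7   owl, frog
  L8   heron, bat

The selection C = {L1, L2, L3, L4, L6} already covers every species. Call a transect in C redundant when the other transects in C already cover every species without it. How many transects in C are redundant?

Drop L1: the rest still cover every species — redundant.
Drop L2: deer uncovered — not redundant.
Drop L3: frog uncovered — not redundant.
Drop L4: the rest still cover every species — redundant.
Drop L6: the rest still cover every species — redundant.
3 redundant: L1, L4, L6.

3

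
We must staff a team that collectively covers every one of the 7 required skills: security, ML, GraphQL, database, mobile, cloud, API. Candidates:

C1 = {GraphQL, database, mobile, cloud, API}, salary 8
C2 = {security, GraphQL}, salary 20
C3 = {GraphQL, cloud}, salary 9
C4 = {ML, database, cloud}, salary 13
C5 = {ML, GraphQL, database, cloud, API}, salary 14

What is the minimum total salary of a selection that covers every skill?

C1, C2, C4 cover every skill at salary 8 + 20 + 13 = 41.
Any cover uses at least 3 candidates; among all covering selections none totals below 41.

41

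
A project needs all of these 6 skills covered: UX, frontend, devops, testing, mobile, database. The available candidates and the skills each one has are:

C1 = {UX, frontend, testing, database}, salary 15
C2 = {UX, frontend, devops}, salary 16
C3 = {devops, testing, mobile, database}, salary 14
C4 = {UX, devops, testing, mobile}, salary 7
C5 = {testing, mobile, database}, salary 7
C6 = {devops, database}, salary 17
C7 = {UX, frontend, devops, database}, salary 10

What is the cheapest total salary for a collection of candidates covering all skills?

17

C4, C7 cover every skill at salary 7 + 10 = 17.
Any cover uses at least 2 candidates; among all covering selections none totals below 17.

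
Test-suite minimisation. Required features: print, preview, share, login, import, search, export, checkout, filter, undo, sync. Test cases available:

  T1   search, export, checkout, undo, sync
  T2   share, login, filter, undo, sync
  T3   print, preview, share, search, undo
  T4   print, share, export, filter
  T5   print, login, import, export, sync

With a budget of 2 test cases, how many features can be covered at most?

Choosing T3, T5 covers {print, preview, share, login, import, search, export, undo, sync} — 9 features.
No choice of 2 test cases does better; here checkout, filter are left uncovered.

9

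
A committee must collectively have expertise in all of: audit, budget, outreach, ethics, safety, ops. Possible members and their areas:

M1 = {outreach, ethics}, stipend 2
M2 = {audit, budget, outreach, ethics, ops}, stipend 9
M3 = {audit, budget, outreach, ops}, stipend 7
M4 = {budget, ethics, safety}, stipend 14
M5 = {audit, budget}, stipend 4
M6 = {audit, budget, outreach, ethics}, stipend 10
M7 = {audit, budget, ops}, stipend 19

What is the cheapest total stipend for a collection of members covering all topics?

M3, M4 cover every topic at stipend 7 + 14 = 21.
Any cover uses at least 2 members; among all covering selections none totals below 21.

21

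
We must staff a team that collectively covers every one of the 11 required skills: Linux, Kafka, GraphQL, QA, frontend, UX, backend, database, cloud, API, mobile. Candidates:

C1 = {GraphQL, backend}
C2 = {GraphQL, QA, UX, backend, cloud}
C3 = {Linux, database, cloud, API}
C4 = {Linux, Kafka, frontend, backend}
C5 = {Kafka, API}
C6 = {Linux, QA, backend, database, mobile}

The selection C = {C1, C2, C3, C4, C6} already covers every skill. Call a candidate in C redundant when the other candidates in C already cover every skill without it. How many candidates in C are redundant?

Drop C1: the rest still cover every skill — redundant.
Drop C2: UX uncovered — not redundant.
Drop C3: API uncovered — not redundant.
Drop C4: Kafka, frontend uncovered — not redundant.
Drop C6: mobile uncovered — not redundant.
1 redundant: C1.

1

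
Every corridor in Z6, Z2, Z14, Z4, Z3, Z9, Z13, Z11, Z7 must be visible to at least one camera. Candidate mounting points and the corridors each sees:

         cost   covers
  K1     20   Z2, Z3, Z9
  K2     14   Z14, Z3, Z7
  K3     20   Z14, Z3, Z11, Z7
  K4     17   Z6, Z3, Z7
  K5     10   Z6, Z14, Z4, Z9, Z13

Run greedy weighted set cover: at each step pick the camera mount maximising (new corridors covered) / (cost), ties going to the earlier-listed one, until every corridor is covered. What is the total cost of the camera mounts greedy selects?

50

Pick 1: K5 adds 5 new (Z6, Z14, Z4, Z9, Z13) at cost 10 (ratio 5/10).
Pick 2: K3 adds 3 new (Z3, Z11, Z7) at cost 20 (ratio 3/20).
Pick 3: K1 adds 1 new (Z2) at cost 20 (ratio 1/20).
Greedy total cost: 10 + 20 + 20 = 50.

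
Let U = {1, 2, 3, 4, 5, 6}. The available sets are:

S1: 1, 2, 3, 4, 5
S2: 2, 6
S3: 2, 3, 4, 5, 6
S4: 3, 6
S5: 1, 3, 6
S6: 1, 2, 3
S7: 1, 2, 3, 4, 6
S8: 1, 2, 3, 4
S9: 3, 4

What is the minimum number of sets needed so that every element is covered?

2

S1, S2 together cover {1, 2, 3, 4, 5, 6} — every element.
No single set contains all 6 elements, so 2 is optimal.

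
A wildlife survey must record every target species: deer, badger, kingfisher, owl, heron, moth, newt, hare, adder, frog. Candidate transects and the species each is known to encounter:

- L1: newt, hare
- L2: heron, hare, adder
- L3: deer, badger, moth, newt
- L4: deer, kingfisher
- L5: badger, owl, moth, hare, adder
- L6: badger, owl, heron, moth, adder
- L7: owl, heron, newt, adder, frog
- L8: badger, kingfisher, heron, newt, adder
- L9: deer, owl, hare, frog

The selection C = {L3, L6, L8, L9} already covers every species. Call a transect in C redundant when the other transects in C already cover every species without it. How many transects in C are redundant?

2

Drop L3: the rest still cover every species — redundant.
Drop L6: the rest still cover every species — redundant.
Drop L8: kingfisher uncovered — not redundant.
Drop L9: hare, frog uncovered — not redundant.
2 redundant: L3, L6.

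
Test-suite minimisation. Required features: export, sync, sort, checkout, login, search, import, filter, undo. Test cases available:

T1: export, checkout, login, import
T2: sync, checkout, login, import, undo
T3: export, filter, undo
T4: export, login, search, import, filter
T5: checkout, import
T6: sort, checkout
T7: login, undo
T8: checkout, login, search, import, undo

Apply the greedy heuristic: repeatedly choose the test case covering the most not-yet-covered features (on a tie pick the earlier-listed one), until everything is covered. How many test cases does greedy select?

Pick 1: T2 covers 5 new features (sync, checkout, login, import, undo).
Pick 2: T4 covers 3 new features (export, search, filter).
Pick 3: T6 covers 1 new features (sort).
Greedy uses 3 test cases.

3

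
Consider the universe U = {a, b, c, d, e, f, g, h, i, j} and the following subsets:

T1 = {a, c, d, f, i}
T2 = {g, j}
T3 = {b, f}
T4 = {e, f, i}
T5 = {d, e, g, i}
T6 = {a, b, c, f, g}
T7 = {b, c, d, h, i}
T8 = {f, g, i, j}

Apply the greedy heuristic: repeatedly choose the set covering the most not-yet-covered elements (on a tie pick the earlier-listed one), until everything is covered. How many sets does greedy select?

4

Pick 1: T1 covers 5 new elements (a, c, d, f, i).
Pick 2: T2 covers 2 new elements (g, j).
Pick 3: T7 covers 2 new elements (b, h).
Pick 4: T4 covers 1 new elements (e).
Greedy uses 4 sets.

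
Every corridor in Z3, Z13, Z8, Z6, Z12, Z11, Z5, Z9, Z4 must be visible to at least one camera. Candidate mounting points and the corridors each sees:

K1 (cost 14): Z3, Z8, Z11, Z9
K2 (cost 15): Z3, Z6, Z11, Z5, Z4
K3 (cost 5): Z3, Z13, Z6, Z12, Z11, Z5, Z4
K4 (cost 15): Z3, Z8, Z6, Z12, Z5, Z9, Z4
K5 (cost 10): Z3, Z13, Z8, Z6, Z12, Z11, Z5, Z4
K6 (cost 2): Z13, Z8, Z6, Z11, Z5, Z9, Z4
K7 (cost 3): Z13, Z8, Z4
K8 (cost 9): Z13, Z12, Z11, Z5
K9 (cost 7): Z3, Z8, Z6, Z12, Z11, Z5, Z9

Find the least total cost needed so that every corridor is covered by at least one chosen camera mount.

7

K3, K6 cover every corridor at cost 5 + 2 = 7.
Any cover uses at least 2 camera mounts; among all covering selections none totals below 7.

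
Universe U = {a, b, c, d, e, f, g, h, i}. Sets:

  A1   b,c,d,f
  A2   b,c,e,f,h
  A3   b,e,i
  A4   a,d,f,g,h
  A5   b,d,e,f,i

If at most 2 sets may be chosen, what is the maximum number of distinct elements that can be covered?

8

Choosing A2, A4 covers {a, b, c, d, e, f, g, h} — 8 elements.
No choice of 2 sets does better; here i is left uncovered.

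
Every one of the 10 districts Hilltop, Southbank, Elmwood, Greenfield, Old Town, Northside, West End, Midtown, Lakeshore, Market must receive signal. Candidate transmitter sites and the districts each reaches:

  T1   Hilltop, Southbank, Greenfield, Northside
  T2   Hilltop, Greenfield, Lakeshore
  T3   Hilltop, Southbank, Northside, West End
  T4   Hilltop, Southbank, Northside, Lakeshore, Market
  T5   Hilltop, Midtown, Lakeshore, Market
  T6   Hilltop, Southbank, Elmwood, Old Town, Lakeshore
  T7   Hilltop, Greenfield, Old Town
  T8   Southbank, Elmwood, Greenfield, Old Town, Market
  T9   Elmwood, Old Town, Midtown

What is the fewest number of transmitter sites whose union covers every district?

3

T3, T5, T8 together cover {Hilltop, Southbank, Elmwood, Greenfield, Old Town, Northside, West End, Midtown, Lakeshore, Market} — every district.
No 2 of the 9 transmitter sites cover everything (all 36 pairs fall short), so 3 is minimum.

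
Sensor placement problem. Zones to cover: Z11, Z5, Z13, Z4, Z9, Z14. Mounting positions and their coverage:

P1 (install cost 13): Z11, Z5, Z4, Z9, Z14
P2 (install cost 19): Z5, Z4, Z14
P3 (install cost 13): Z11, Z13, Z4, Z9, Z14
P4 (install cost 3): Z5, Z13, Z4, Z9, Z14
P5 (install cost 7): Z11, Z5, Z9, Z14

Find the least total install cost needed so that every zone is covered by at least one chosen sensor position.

10

P4, P5 cover every zone at install cost 3 + 7 = 10.
Any cover uses at least 2 sensor positions; among all covering selections none totals below 10.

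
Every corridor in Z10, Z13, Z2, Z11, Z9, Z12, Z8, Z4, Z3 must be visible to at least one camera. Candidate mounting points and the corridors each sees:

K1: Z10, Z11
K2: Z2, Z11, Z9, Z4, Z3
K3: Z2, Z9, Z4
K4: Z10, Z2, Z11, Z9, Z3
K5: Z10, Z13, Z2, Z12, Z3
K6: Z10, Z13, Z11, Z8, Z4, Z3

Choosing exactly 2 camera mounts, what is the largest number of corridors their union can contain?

Choosing K2, K5 covers {Z10, Z13, Z2, Z11, Z9, Z12, Z4, Z3} — 8 corridors.
No choice of 2 camera mounts does better; here Z8 is left uncovered.

8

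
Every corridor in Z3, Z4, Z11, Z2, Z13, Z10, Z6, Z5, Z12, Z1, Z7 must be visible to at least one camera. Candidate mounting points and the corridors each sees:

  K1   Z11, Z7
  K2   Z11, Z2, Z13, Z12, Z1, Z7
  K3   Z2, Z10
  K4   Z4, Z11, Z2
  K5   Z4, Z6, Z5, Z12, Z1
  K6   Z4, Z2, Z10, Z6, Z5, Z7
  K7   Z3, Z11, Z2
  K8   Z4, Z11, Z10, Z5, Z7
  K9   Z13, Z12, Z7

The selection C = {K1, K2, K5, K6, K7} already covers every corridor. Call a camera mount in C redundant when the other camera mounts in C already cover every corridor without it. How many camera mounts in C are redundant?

2

Drop K1: the rest still cover every corridor — redundant.
Drop K2: Z13 uncovered — not redundant.
Drop K5: the rest still cover every corridor — redundant.
Drop K6: Z10 uncovered — not redundant.
Drop K7: Z3 uncovered — not redundant.
2 redundant: K1, K5.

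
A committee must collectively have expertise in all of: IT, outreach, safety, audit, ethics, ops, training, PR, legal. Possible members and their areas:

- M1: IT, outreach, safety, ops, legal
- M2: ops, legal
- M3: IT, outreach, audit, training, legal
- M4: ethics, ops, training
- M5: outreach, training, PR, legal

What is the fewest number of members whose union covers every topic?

4

M1, M3, M4, M5 together cover {IT, outreach, safety, audit, ethics, ops, training, PR, legal} — every topic.
No 3 of the 5 members cover everything (all 10 triples fall short), so 4 is minimum.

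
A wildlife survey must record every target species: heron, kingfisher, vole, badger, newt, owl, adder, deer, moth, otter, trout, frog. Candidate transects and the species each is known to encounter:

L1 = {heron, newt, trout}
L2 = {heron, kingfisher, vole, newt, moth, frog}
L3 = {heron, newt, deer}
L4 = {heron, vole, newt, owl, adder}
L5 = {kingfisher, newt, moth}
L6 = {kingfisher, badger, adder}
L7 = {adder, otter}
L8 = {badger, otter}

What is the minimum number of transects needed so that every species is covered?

5

L1, L2, L3, L4, L8 together cover {heron, kingfisher, vole, badger, newt, owl, adder, deer, moth, otter, trout, frog} — every species.
No 4 of the 8 transects cover everything (all 70 size-4 selections fall short), so 5 is minimum.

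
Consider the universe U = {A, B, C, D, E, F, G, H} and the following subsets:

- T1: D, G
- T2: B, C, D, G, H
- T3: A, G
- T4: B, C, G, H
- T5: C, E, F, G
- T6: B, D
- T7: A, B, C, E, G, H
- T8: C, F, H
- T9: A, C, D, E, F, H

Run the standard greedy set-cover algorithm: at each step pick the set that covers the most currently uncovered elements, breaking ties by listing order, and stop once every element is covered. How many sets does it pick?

Pick 1: T7 covers 6 new elements (A, B, C, E, G, H).
Pick 2: T9 covers 2 new elements (D, F).
Greedy uses 2 sets.

2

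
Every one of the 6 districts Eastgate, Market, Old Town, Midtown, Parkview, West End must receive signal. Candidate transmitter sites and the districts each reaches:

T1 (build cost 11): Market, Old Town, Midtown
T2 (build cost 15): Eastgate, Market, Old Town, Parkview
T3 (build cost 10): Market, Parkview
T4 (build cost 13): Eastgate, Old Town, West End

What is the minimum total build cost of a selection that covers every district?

34

T1, T3, T4 cover every district at build cost 11 + 10 + 13 = 34.
Any cover uses at least 3 transmitter sites; among all covering selections none totals below 34.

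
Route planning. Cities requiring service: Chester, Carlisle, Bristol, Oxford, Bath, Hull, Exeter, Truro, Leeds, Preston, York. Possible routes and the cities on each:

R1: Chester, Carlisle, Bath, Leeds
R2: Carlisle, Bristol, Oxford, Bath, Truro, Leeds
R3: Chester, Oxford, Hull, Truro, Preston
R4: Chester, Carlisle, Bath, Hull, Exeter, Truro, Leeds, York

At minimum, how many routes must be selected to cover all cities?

3

R2, R3, R4 together cover {Chester, Carlisle, Bristol, Oxford, Bath, Hull, Exeter, Truro, Leeds, Preston, York} — every city.
No 2 of the 4 routes cover everything (all 6 pairs fall short), so 3 is minimum.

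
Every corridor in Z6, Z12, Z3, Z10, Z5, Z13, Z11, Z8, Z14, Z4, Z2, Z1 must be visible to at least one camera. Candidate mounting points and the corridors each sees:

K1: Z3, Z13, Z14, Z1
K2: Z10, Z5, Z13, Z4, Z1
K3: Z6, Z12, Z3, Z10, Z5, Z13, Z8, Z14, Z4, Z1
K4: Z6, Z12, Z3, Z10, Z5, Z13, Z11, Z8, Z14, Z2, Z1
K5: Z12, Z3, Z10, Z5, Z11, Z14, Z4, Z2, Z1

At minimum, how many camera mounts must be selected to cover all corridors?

2

K2, K4 together cover {Z6, Z12, Z3, Z10, Z5, Z13, Z11, Z8, Z14, Z4, Z2, Z1} — every corridor.
No single camera mount contains all 12 corridors, so 2 is optimal.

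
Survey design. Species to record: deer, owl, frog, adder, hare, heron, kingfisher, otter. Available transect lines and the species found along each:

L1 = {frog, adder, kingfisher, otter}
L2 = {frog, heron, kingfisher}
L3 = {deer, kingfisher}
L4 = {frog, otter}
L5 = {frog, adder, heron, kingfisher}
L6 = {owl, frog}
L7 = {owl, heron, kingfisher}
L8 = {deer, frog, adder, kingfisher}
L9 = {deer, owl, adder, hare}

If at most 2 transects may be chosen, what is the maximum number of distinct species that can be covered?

Choosing L1, L9 covers {deer, owl, frog, adder, hare, kingfisher, otter} — 7 species.
No choice of 2 transects does better; here heron is left uncovered.

7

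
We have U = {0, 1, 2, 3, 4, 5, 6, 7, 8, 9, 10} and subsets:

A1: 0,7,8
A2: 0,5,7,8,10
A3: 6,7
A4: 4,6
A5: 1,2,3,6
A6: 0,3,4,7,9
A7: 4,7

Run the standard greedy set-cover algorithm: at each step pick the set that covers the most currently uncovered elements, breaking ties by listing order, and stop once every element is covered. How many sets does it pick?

3

Pick 1: A2 covers 5 new elements (0, 5, 7, 8, 10).
Pick 2: A5 covers 4 new elements (1, 2, 3, 6).
Pick 3: A6 covers 2 new elements (4, 9).
Greedy uses 3 sets.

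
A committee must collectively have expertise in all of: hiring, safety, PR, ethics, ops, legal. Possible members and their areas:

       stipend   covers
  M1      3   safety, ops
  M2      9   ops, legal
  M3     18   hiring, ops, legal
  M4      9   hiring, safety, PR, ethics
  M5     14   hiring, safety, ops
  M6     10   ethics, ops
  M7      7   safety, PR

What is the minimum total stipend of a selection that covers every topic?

18

M2, M4 cover every topic at stipend 9 + 9 = 18.
Any cover uses at least 2 members; among all covering selections none totals below 18.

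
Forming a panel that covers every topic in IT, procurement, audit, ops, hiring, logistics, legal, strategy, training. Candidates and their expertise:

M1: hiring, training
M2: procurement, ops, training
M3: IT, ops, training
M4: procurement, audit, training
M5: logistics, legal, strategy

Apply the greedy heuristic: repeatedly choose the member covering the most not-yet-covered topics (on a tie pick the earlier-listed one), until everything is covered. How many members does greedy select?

5

Pick 1: M2 covers 3 new topics (procurement, ops, training).
Pick 2: M5 covers 3 new topics (logistics, legal, strategy).
Pick 3: M1 covers 1 new topics (hiring).
Pick 4: M3 covers 1 new topics (IT).
Pick 5: M4 covers 1 new topics (audit).
Greedy uses 5 members. (The true minimum is 4.)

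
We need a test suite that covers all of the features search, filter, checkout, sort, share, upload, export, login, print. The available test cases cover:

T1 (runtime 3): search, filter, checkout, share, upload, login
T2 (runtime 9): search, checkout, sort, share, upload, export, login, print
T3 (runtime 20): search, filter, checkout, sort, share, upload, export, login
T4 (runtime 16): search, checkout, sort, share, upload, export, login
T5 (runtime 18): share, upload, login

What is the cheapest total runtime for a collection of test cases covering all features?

12

T1, T2 cover every feature at runtime 3 + 9 = 12.
Any cover uses at least 2 test cases; among all covering selections none totals below 12.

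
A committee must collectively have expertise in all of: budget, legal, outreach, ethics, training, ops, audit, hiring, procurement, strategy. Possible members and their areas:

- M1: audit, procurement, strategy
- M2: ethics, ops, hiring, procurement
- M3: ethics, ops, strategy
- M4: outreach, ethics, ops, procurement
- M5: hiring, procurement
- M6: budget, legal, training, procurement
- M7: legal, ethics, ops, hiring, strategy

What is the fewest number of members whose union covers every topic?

M1, M2, M4, M6 together cover {budget, legal, outreach, ethics, training, ops, audit, hiring, procurement, strategy} — every topic.
No 3 of the 7 members cover everything (all 35 triples fall short), so 4 is minimum.

4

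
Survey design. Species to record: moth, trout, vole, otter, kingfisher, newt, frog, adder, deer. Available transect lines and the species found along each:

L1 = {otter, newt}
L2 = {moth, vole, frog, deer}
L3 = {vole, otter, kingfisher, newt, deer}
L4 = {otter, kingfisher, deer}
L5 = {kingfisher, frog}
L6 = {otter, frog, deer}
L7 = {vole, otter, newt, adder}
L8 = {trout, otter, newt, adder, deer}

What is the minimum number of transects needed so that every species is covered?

3

L2, L3, L8 together cover {moth, trout, vole, otter, kingfisher, newt, frog, adder, deer} — every species.
No 2 of the 8 transects cover everything (all 28 pairs fall short), so 3 is minimum.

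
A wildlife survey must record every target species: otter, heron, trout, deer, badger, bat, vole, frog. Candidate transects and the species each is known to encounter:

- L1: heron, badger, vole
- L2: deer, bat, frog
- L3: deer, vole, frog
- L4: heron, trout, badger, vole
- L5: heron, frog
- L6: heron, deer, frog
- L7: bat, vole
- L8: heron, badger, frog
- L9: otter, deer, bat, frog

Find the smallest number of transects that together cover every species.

2

L4, L9 together cover {otter, heron, trout, deer, badger, bat, vole, frog} — every species.
No single transect contains all 8 species, so 2 is optimal.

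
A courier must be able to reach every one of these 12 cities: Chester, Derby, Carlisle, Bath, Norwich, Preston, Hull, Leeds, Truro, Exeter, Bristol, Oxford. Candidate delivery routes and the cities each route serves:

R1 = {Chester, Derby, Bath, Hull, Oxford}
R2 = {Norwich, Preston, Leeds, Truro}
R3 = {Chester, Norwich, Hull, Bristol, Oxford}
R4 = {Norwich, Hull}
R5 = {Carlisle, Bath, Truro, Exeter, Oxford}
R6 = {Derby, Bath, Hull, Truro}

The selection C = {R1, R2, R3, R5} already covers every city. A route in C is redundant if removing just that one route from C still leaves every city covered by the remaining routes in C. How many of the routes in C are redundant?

0

Drop R1: Derby uncovered — not redundant.
Drop R2: Preston, Leeds uncovered — not redundant.
Drop R3: Bristol uncovered — not redundant.
Drop R5: Carlisle, Exeter uncovered — not redundant.
None of the routes in C is redundant.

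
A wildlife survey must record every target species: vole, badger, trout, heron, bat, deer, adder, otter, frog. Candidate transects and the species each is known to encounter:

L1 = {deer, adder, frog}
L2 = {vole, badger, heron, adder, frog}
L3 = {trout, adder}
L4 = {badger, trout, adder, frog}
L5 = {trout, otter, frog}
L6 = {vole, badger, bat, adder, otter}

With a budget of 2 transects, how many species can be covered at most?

7

Choosing L1, L6 covers {vole, badger, bat, deer, adder, otter, frog} — 7 species.
No choice of 2 transects does better; here trout, heron are left uncovered.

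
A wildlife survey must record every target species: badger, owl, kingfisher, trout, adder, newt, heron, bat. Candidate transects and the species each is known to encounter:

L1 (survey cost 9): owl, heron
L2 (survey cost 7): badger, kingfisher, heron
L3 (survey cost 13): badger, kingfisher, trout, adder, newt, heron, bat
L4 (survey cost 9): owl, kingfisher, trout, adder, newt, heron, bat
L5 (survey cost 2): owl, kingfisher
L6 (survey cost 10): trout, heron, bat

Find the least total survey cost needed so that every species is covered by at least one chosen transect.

15

L3, L5 cover every species at survey cost 13 + 2 = 15.
Any cover uses at least 2 transects; among all covering selections none totals below 15.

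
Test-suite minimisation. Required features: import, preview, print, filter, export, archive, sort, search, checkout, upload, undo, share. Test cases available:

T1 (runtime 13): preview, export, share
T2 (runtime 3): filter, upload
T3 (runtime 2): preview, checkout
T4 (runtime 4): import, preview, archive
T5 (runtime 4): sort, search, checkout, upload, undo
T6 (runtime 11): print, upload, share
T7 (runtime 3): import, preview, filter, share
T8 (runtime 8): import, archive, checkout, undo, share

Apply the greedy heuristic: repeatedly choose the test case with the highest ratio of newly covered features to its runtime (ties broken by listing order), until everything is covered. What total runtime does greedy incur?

Pick 1: T7 adds 4 new (import, preview, filter, share) at runtime 3 (ratio 4/3).
Pick 2: T5 adds 5 new (sort, search, checkout, upload, undo) at runtime 4 (ratio 5/4).
Pick 3: T4 adds 1 new (archive) at runtime 4 (ratio 1/4).
Pick 4: T6 adds 1 new (print) at runtime 11 (ratio 1/11).
Pick 5: T1 adds 1 new (export) at runtime 13 (ratio 1/13).
Greedy total runtime: 3 + 4 + 4 + 11 + 13 = 35.

35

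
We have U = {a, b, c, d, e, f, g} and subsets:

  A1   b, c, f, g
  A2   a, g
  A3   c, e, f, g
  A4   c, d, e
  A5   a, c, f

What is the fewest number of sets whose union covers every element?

3

A1, A2, A4 together cover {a, b, c, d, e, f, g} — every element.
No 2 of the 5 sets cover everything (all 10 pairs fall short), so 3 is minimum.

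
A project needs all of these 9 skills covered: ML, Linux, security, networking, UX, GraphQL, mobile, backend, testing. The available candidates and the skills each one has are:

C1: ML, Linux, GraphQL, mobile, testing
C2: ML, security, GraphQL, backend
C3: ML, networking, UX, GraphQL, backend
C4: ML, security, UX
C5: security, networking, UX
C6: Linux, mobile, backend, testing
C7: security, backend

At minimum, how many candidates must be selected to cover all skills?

C1, C2, C3 together cover {ML, Linux, security, networking, UX, GraphQL, mobile, backend, testing} — every skill.
No 2 of the 7 candidates cover everything (all 21 pairs fall short), so 3 is minimum.

3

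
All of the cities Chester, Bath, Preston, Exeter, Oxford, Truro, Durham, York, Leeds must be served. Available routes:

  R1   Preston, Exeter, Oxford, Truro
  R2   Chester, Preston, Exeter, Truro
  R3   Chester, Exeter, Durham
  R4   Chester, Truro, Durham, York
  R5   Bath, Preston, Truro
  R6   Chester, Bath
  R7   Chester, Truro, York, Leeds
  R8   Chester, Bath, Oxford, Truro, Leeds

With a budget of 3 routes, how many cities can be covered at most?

Choosing R1, R4, R8 covers {Chester, Bath, Preston, Exeter, Oxford, Truro, Durham, York, Leeds} — 9 cities.
That is all 9 cities.

9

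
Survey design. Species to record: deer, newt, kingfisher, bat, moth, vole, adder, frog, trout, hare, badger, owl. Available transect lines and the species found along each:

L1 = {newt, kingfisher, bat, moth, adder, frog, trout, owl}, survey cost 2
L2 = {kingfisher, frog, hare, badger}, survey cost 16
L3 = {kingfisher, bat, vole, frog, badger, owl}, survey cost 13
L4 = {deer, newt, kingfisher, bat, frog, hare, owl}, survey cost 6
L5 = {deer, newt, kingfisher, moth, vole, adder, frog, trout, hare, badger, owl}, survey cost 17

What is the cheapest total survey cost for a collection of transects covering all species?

L1, L5 cover every species at survey cost 2 + 17 = 19.
Any cover uses at least 2 transects; among all covering selections none totals below 19.

19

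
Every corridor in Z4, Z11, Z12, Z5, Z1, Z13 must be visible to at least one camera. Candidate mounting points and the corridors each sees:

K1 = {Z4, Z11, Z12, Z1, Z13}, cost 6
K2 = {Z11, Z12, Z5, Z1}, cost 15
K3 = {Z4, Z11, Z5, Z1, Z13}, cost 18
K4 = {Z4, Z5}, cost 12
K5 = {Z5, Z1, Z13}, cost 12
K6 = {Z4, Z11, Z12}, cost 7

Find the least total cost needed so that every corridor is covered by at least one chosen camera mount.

K1, K4 cover every corridor at cost 6 + 12 = 18.
Any cover uses at least 2 camera mounts; among all covering selections none totals below 18.

18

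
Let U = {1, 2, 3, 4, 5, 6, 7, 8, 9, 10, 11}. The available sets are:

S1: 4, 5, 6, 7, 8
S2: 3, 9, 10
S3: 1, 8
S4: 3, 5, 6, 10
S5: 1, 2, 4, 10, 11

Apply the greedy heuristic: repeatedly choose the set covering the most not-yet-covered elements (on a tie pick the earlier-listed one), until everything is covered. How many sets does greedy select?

Pick 1: S1 covers 5 new elements (4, 5, 6, 7, 8).
Pick 2: S5 covers 4 new elements (1, 2, 10, 11).
Pick 3: S2 covers 2 new elements (3, 9).
Greedy uses 3 sets.

3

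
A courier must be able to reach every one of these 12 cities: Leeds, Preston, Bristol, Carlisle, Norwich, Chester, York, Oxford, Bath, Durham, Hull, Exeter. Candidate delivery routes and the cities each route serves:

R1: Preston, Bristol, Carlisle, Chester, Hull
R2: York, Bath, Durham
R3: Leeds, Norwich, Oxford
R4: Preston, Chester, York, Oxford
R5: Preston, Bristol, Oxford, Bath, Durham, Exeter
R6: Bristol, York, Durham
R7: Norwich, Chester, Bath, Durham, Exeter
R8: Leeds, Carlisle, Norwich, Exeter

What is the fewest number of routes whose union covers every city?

4

R1, R2, R3, R5 together cover {Leeds, Preston, Bristol, Carlisle, Norwich, Chester, York, Oxford, Bath, Durham, Hull, Exeter} — every city.
No 3 of the 8 routes cover everything (all 56 triples fall short), so 4 is minimum.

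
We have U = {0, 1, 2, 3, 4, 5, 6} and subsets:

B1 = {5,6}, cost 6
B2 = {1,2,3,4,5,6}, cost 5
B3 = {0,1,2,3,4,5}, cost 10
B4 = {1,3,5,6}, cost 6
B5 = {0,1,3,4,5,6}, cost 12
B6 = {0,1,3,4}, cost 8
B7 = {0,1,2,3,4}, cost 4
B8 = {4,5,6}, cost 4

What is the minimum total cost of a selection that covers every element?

B7, B8 cover every element at cost 4 + 4 = 8.
Any cover uses at least 2 sets; among all covering selections none totals below 8.

8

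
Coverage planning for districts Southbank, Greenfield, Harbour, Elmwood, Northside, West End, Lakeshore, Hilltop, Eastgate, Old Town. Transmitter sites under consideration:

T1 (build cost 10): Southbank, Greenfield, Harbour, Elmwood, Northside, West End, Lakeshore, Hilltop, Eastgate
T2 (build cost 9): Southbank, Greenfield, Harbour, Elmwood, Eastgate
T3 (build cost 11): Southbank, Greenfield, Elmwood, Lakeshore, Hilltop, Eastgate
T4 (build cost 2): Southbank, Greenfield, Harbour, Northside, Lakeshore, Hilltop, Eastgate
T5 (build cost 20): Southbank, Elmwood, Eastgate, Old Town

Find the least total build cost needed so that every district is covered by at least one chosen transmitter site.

T1, T5 cover every district at build cost 10 + 20 = 30.
Any cover uses at least 2 transmitter sites; among all covering selections none totals below 30.

30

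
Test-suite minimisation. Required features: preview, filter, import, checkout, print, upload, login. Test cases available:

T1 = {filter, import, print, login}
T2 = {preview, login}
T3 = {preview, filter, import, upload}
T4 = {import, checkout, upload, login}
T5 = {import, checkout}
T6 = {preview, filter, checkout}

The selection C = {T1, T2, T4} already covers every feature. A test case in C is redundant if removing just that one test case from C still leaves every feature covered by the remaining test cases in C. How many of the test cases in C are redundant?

0

Drop T1: filter, print uncovered — not redundant.
Drop T2: preview uncovered — not redundant.
Drop T4: checkout, upload uncovered — not redundant.
None of the test cases in C is redundant.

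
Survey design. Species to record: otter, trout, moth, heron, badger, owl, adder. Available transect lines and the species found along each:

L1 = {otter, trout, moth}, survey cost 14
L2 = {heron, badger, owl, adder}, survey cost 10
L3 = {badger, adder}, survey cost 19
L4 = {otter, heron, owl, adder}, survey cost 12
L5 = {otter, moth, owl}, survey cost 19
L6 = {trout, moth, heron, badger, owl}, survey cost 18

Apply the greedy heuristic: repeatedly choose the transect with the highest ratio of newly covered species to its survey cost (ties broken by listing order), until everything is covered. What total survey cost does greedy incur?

Pick 1: L2 adds 4 new (heron, badger, owl, adder) at survey cost 10 (ratio 4/10).
Pick 2: L1 adds 3 new (otter, trout, moth) at survey cost 14 (ratio 3/14).
Greedy total survey cost: 10 + 14 = 24.

24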